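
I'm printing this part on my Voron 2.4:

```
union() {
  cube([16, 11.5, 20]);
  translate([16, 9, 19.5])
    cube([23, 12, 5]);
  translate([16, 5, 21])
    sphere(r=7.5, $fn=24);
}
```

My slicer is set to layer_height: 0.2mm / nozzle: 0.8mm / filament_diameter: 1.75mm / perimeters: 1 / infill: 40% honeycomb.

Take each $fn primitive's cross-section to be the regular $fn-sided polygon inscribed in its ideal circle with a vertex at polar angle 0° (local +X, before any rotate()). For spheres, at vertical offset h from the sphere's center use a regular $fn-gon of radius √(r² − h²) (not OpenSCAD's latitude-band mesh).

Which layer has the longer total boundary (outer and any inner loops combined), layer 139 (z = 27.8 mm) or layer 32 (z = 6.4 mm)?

Layer 139 (z = 27.8): the cube is not intersected at this z (z outside [0, 20]); the cube at (16, 9) is not intersected at this z (z outside [19.5, 24.5]); the r=7.5 sphere at (16, 5) contributes a regular 24-gon of circumradius √(7.5²−6.8²) = 3.164 (perimeter = 2·24·3.164·sin(180°/24) = 19.82 mm); Combining (union): only the r=7.5 sphere at (16, 5) is present, so the union is just that shape — boundary = 19.82 mm. So its perimeter = 19.82 mm. Layer 32 (z = 6.4): the 16×11.5 cube contributes its full rectangle (perimeter 55.00 mm); the cube at (16, 9) does not reach this height (z outside [19.5, 24.5]); the sphere at (16, 5) does not reach this height (|z−center|=14.600 > r=7.5); Taking the union: only the 16×11.5 cube is present, so the union is just that shape — boundary = 55.00 mm. So its perimeter = 55.00 mm. Layer 32 is larger (55.00 vs 19.82 mm).

layer 32 (z = 6.4 mm)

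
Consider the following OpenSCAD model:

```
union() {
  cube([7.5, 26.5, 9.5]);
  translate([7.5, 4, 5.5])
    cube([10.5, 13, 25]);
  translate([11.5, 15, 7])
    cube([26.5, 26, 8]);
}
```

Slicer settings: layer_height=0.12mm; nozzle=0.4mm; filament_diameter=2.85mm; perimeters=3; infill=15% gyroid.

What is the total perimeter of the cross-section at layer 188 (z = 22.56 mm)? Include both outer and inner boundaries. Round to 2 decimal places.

At z = 22.56 mm: the cube is not intersected at this z (z outside [0, 9.5]); the 10.5×13 cube at (7.5, 4) contributes its full rectangle (perimeter 47.00 mm); the cube at (11.5, 15) is absent (z outside [7, 15]); Merging all regions: only the 10.5×13 cube at (7.5, 4) is present, so the union is just that shape — boundary = 47.00 mm. Overall, the cross-section is a single solid region. Total boundary length (outer) = 47.00 mm.

47.00 mm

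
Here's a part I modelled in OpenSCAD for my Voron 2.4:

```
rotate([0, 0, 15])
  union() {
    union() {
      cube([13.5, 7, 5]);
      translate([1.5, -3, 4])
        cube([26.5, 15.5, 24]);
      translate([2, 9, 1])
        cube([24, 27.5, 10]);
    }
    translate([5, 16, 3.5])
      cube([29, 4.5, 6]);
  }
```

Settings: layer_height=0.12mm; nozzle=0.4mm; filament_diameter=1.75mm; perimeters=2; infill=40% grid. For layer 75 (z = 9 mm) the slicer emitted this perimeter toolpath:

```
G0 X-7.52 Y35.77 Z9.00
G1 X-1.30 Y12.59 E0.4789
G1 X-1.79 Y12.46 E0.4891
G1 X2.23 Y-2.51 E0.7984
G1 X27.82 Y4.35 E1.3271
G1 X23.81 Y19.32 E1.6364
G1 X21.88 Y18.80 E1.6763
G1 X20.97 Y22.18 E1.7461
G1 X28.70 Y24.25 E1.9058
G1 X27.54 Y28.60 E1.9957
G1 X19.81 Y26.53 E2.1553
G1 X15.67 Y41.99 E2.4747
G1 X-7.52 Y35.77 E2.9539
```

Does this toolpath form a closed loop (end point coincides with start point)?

yes

Start point (G0): (-7.52, 35.77). End point (last G1): the path returns to the start — closed.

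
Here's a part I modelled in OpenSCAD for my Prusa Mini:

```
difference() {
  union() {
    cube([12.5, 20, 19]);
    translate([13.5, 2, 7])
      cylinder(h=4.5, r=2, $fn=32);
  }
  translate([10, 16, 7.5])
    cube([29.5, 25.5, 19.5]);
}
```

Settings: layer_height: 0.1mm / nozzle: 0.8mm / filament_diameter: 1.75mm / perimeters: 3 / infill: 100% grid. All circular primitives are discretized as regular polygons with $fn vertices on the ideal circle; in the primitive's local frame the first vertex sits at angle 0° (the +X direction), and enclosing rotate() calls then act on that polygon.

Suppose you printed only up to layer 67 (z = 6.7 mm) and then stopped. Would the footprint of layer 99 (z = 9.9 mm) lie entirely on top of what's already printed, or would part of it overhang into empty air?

part overhangs

Compare the two slices. At z = 6.7: the 12.5×20 cube contributes its full rectangle (area 250.00 mm²); the cylinder at (13.5, 2) is not intersected at this z (z outside [7, 11.5]); Merging all regions: only the 12.5×20 cube is present, so the union is just that shape — area = 250.00 mm²; the cube at (10, 16) does not reach this height (z outside [7.5, 27]); After the difference (first − rest): none of the subtracted shapes is present at this height, so the result so far is unchanged — area = 250.00 mm². At z = 9.9: the cube is present — its section is the full 12.5×20 rectangle (area 250.00 mm²); the r=2 cylinder at (13.5, 2) gives a regular 32-gon of circumradius 2 (constant along its height) (area = (32/2)·2.000²·sin(360°/32) = 12.49 mm²); Merging all regions: the regions partially overlap — summed areas 262.49 mm² minus the doubly-counted overlap 2.43 mm² gives 260.06 mm² — area = 260.06 mm²; the cube at (10, 16) is present — its section is the full 29.5×25.5 rectangle (area 752.25 mm²); After the difference (first − rest): starting from the result so far (260.06 mm²), the 29.5×25.5 cube at (10, 16) partially overlaps it — only the 10.00 mm² overlap (of its 752.25 mm²) is removed, clipping the outline — area = 250.06 mm². Checking containment: at z = 9.9 the cross-section extends beyond the z = 6.7 cross-section by about 10.06 mm².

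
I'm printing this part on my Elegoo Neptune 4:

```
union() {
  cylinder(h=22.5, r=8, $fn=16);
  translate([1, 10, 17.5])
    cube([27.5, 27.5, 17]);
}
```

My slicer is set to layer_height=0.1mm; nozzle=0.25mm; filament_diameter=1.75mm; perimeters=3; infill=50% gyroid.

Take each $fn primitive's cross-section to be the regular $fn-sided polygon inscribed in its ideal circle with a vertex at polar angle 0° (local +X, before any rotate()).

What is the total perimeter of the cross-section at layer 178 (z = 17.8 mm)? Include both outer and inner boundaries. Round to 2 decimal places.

159.94 mm

At z = 17.8 mm: the r=8 cylinder contributes a regular 16-gon of circumradius 8 (perimeter = 2·16·8.000·sin(180°/16) = 49.94 mm); the 27.5×27.5 cube at (1, 10) contributes its full rectangle (perimeter 110.00 mm); Merging all regions: the 2 present regions are separate (no shared area or edge), so areas and boundary lengths simply add and each stays a separate island — boundary = 159.94 mm. Overall, the cross-section has 2 separate islands. Total boundary length (outer) = 159.94 mm.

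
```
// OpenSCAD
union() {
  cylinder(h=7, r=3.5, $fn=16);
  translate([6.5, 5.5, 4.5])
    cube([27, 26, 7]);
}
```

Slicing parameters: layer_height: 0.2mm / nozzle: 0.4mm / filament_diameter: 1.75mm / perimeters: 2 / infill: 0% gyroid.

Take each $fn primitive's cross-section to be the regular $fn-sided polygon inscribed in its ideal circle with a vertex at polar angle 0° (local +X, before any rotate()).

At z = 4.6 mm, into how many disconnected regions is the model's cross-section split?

2

At z = 4.6 mm: the r=3.5 cylinder contributes a regular 16-gon of circumradius 3.5; the 27×26 cube at (6.5, 5.5) contributes its full rectangle; Taking the union: the 2 present regions are separate (no shared area or edge), so areas and boundary lengths simply add and each stays a separate island — 2 connected regions. The result has 2 disconnected regions.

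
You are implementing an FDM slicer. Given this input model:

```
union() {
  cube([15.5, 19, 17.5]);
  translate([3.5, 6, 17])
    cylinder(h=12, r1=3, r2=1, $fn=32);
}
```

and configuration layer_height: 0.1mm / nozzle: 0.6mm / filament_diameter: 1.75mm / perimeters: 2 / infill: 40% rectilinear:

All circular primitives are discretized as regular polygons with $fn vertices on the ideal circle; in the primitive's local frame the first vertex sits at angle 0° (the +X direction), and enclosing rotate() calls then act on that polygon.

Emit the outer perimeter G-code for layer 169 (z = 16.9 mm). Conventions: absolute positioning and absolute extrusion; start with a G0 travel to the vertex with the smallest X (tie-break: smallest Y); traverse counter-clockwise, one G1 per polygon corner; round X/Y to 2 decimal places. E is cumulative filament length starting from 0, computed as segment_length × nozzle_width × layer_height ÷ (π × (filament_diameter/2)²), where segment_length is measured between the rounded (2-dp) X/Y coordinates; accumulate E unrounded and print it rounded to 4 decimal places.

G0 X0.00 Y0.00 Z16.90
G1 X15.50 Y0.00 E0.3866
G1 X15.50 Y19.00 E0.8606
G1 X0.00 Y19.00 E1.2473
G1 X0.00 Y0.00 E1.7212

At z = 16.9 mm: the 15.5×19 cube contributes its full rectangle; the cone at (3.5, 6) is absent (z outside [17, 29]); Merging all regions: only the 15.5×19 cube is present, so the union is just that shape — 1 connected region. The outline is a single polygon with 4 vertices. Extrusion per mm of travel: 0.6 × 0.1 / (π × 0.875²) = 0.024945. Accumulating E over each segment gives final E = 1.7212.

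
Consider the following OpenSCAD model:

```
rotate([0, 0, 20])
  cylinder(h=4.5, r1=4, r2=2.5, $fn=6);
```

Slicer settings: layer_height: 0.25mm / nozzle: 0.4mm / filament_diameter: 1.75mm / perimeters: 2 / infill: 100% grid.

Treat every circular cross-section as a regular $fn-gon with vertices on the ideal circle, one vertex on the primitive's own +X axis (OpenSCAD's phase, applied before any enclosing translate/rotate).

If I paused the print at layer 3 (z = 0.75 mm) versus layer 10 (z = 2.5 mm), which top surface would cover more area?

layer 3 (z = 0.75 mm)

Layer 3 (z = 0.75): the cone (r1=4→r2=2.5) has section circumradius 3.750 here — a regular 6-gon (area = (6/2)·3.750²·sin(360°/6) = 36.54 mm²); (whole slice rotated 20° about Z — lengths, areas and connectivity unchanged). So its area = 36.54 mm². Layer 10 (z = 2.5): the cone contributes a regular 6-gon of circumradius 3.167 (interpolated between r1=4 and r2=2.5 at t=0.556) (area = (6/2)·3.167²·sin(360°/6) = 26.05 mm²); (whole slice rotated 20° about Z — lengths, areas and connectivity unchanged). So its area = 26.05 mm². Layer 3 is larger (36.54 vs 26.05 mm²).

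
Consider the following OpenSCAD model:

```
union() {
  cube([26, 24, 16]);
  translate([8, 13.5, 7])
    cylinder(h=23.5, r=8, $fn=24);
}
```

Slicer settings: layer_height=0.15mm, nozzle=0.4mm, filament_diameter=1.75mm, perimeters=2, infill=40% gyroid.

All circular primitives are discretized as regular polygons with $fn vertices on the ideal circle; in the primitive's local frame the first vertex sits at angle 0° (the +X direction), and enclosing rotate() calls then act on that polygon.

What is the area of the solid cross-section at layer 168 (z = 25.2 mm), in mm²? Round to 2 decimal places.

198.77 mm²

At z = 25.2 mm: the cube is absent (z outside [0, 16]); the cylinder at (8, 13.5): section is a regular 24-gon, circumradius r=8 (area = (24/2)·8.000²·sin(360°/24) = 198.77 mm²); Taking the union: only the r=8 cylinder at (8, 13.5) is present, so the union is just that shape — area = 198.77 mm². Overall, the cross-section is a single solid region. Net area = 198.77 mm².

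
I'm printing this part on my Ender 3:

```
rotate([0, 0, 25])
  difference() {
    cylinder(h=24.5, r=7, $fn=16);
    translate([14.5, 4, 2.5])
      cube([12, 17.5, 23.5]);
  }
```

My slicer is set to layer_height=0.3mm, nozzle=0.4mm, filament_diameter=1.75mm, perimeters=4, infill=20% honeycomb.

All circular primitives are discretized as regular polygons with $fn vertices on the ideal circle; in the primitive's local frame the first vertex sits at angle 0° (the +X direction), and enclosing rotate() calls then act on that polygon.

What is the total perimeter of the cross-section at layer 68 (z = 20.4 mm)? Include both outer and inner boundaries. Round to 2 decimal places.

43.70 mm

At z = 20.4 mm: the r=7 cylinder contributes a regular 16-gon of circumradius 7 (perimeter = 2·16·7.000·sin(180°/16) = 43.70 mm); the cube at (14.5, 4) is present — its section is the full 12×17.5 rectangle (perimeter 59.00 mm); After the difference (first − rest): starting from the r=7 cylinder, the 12×17.5 cube at (14.5, 4) misses the remaining region (no effect) — boundary = 43.70 mm; (rotated 25° about Z; rotation is an isometry so areas/perimeters/island counts are preserved). Overall, the cross-section is a single solid region. Total boundary length (outer) = 43.70 mm.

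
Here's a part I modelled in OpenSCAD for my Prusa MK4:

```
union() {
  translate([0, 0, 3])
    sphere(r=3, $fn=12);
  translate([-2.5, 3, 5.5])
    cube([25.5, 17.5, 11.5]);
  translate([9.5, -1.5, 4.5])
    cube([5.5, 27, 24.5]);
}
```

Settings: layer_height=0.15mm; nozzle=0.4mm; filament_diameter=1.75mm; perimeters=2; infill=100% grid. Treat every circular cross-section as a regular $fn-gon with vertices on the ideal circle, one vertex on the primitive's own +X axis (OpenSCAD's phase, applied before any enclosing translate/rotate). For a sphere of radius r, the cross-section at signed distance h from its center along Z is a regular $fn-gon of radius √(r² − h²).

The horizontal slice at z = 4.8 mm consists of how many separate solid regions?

At z = 4.8 mm: the r=3 sphere contributes a regular 12-gon of circumradius √(3²−1.8²) = 2.400; the cube at (-2.5, 3) is absent (z outside [5.5, 17]); the cube at (9.5, -1.5) (footprint 5.5×27) is included at this height; Combining (union): the 2 present regions are separate (no shared area or edge), so areas and boundary lengths simply add and each stays a separate island — 2 connected regions. The result has 2 disconnected regions.

2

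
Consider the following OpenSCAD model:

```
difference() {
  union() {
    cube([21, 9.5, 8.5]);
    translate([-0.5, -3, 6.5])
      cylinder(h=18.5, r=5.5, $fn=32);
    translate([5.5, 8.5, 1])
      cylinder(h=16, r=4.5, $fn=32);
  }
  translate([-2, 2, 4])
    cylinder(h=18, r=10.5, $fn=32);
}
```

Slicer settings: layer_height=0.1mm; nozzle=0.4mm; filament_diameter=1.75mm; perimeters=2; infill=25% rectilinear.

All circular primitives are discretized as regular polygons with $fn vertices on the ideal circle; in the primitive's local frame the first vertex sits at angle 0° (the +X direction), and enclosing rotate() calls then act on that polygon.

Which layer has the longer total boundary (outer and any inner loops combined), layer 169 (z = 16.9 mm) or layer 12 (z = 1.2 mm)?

Layer 169 (z = 16.9): the cube does not reach this height (z outside [0, 8.5]); the r=5.5 cylinder at (-0.5, -3) contributes a regular 32-gon of circumradius 5.5 (perimeter = 2·32·5.500·sin(180°/32) = 34.50 mm); the r=4.5 cylinder at (5.5, 8.5) gives a regular 32-gon of circumradius 4.5 (constant along its height) (perimeter = 2·32·4.500·sin(180°/32) = 28.23 mm); Merging all regions: the 2 present regions are separate (no shared area or edge), so areas and boundary lengths simply add and each stays a separate island — boundary = 62.73 mm; the cylinder at (-2, 2): section is a regular 32-gon, circumradius r=10.5 (perimeter = 2·32·10.500·sin(180°/32) = 65.87 mm); After the difference (first − rest): starting from the result so far, the r=10.5 cylinder at (-2, 2) partially overlaps it — only the 127.20 mm² overlap (of its 344.14 mm²) is removed, clipping the outline — boundary = 33.60 mm. So its perimeter = 33.60 mm. Layer 12 (z = 1.2): the cube (footprint 21×9.5) is included at this height (perimeter 61.00 mm); the cylinder at (-0.5, -3) is not intersected at this z (z outside [6.5, 25]); the r=4.5 cylinder at (5.5, 8.5) contributes a regular 32-gon of circumradius 4.5 (perimeter = 2·32·4.500·sin(180°/32) = 28.23 mm); Combining (union): the regions partially overlap (shared area 40.50 mm²), so the edge portions inside another operand are dropped and the merged outline is re-measured after clipping — boundary = 64.34 mm; the cylinder at (-2, 2) is not intersected at this z (z outside [4, 22]); Subtracting the remaining from the first: none of the subtracted shapes is present at this height, so the result so far is unchanged — boundary = 64.34 mm. So its perimeter = 64.34 mm. Layer 12 is larger (64.34 vs 33.60 mm).

layer 12 (z = 1.2 mm)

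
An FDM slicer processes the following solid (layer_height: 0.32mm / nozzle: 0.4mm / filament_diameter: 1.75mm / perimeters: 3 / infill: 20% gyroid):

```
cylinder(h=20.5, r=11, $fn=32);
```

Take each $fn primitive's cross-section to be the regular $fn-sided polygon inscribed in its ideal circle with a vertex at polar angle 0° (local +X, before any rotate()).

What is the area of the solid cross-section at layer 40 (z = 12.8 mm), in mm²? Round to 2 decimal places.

At z = 12.8 mm: the r=11 cylinder gives a regular 32-gon of circumradius 11 (constant along its height) (area = (32/2)·11.000²·sin(360°/32) = 377.69 mm²). Overall, the cross-section is a single solid region. Net area = 377.69 mm².

377.69 mm²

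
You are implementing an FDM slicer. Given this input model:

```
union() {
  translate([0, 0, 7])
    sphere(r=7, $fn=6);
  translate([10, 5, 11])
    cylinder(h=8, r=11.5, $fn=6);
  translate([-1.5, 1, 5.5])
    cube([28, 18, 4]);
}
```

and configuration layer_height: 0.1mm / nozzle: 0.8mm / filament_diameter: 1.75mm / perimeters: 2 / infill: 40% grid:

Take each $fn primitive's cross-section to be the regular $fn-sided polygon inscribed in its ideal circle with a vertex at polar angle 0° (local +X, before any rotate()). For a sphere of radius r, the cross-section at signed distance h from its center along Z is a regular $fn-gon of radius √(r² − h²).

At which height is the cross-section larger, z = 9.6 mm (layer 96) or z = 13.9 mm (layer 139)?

Layer 96 (z = 9.6): the sphere: section is a regular 6-gon, circumradius = √(r²−h²) = √(7²−2.6²) = 6.499 (area = (6/2)·6.499²·sin(360°/6) = 109.74 mm²); the cylinder at (10, 5) is not intersected at this z (z outside [11, 19]); the cube at (-1.5, 1) does not reach this height (z outside [5.5, 9.5]); Merging all regions: only the r=7 sphere is present, so the union is just that shape — area = 109.74 mm². So its area = 109.74 mm². Layer 139 (z = 13.9): the r=7 sphere contributes a regular 6-gon of circumradius √(7²−6.9²) = 1.179 (area = (6/2)·1.179²·sin(360°/6) = 3.61 mm²); the r=11.5 cylinder at (10, 5) gives a regular 6-gon of circumradius 11.5 (constant along its height) (area = (6/2)·11.500²·sin(360°/6) = 343.60 mm²); the cube at (-1.5, 1) is not intersected at this z (z outside [5.5, 9.5]); Taking the union: the 2 present regions are separate (no shared area or edge), so areas and boundary lengths simply add and each stays a separate island — area = 347.21 mm². So its area = 347.21 mm². Layer 139 is larger (347.21 vs 109.74 mm²).

layer 139 (z = 13.9 mm)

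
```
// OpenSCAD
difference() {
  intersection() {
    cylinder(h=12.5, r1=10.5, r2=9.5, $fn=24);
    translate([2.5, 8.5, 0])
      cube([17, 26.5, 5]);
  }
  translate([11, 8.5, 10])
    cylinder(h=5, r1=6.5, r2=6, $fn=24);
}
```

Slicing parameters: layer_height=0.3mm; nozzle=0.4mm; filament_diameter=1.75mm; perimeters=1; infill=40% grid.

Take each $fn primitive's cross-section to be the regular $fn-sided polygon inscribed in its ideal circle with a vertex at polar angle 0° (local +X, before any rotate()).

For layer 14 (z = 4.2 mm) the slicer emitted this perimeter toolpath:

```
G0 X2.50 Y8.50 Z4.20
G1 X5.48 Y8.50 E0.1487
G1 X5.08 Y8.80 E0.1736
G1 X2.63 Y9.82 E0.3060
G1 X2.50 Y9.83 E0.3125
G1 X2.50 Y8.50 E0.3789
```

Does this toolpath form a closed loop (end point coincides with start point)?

Start point (G0): (2.50, 8.50). End point (last G1): the path returns to the start — closed.

yes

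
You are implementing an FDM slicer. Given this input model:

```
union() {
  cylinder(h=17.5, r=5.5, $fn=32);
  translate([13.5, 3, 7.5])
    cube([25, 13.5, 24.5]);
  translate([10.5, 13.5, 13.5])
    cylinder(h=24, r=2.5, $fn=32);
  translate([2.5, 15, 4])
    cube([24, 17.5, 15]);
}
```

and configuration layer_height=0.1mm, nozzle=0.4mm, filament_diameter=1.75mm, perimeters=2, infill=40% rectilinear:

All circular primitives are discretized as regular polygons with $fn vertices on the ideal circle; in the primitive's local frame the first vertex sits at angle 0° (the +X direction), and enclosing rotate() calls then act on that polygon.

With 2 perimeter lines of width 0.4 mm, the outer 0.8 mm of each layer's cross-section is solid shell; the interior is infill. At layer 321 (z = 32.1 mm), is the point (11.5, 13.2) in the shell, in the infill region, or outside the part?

infill

At z = 32.1 mm: the cylinder does not reach this height (z outside [0, 17.5]); the cube at (13.5, 3) does not reach this height (z outside [7.5, 32]); the r=2.5 cylinder at (10.5, 13.5) contributes a regular 32-gon of circumradius 2.5; the cube at (2.5, 15) does not reach this height (z outside [4, 19]); Taking the union: only the r=2.5 cylinder at (10.5, 13.5) is present, so the union is just that shape — 1 connected region. Overall, the cross-section is a single solid region. The nearest boundary edge runs (12.81, 12.54)→(12.95, 13.01); distance from the point to it = 1.44 mm. The point is inside the cross-section and 1.44 mm from the nearest boundary — more than the 0.8 mm shell width (2 × 0.4), so it's in the infill interior.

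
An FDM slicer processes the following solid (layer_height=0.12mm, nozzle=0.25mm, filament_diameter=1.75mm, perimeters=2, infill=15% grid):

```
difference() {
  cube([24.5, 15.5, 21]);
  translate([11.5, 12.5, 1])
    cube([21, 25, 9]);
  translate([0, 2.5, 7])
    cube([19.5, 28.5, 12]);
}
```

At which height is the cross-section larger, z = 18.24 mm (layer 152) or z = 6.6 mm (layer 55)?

Layer 152 (z = 18.24): the cube is present — its section is the full 24.5×15.5 rectangle (area 379.75 mm²); the cube at (11.5, 12.5) is not intersected at this z (z outside [1, 10]); the cube at (0, 2.5) is present — its section is the full 19.5×28.5 rectangle (area 555.75 mm²); Subtracting the remaining from the first: starting from the 24.5×15.5 cube (379.75 mm²), the 19.5×28.5 cube at (0, 2.5) partially overlaps it — only the 253.50 mm² overlap (of its 555.75 mm²) is removed, clipping the outline — area = 126.25 mm². So its area = 126.25 mm². Layer 55 (z = 6.6): the cube is present — its section is the full 24.5×15.5 rectangle (area 379.75 mm²); the 21×25 cube at (11.5, 12.5) contributes its full rectangle (area 525.00 mm²); the cube at (0, 2.5) does not reach this height (z outside [7, 19]); Taking the first minus the rest: starting from the 24.5×15.5 cube (379.75 mm²), the 21×25 cube at (11.5, 12.5) partially overlaps it — only the 39.00 mm² overlap (of its 525.00 mm²) is removed, clipping the outline — area = 340.75 mm². So its area = 340.75 mm². Layer 55 is larger (340.75 vs 126.25 mm²).

layer 55 (z = 6.6 mm)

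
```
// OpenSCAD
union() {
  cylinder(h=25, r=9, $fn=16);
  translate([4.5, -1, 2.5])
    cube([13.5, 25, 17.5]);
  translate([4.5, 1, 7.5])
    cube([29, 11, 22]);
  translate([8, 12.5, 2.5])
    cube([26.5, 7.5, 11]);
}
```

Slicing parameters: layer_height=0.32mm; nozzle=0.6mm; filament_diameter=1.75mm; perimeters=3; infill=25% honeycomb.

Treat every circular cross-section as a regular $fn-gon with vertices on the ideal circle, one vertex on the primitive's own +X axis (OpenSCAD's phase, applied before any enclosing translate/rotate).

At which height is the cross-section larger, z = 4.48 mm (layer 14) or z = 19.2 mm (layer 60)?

layer 60 (z = 19.2 mm)

Layer 14 (z = 4.48): the r=9 cylinder contributes a regular 16-gon of circumradius 9 (area = (16/2)·9.000²·sin(360°/16) = 247.98 mm²); the 13.5×25 cube at (4.5, -1) contributes its full rectangle (area 337.50 mm²); the cube at (4.5, 1) is absent (z outside [7.5, 29.5]); the cube at (8, 12.5) is present — its section is the full 26.5×7.5 rectangle (area 198.75 mm²); Combining (union): the regions partially overlap — summed areas 784.23 mm² minus the doubly-counted overlap 103.17 mm² gives 681.06 mm² — area = 681.06 mm². So its area = 681.06 mm². Layer 60 (z = 19.2): the r=9 cylinder contributes a regular 16-gon of circumradius 9 (area = (16/2)·9.000²·sin(360°/16) = 247.98 mm²); the cube at (4.5, -1) is present — its section is the full 13.5×25 rectangle (area 337.50 mm²); the cube at (4.5, 1) is present — its section is the full 29×11 rectangle (area 319.00 mm²); the cube at (8, 12.5) is not intersected at this z (z outside [2.5, 13.5]); Combining (union): the regions partially overlap — summed areas 904.48 mm² minus the doubly-counted overlap 176.67 mm² gives 727.81 mm² — area = 727.81 mm². So its area = 727.81 mm². Layer 60 is larger (727.81 vs 681.06 mm²).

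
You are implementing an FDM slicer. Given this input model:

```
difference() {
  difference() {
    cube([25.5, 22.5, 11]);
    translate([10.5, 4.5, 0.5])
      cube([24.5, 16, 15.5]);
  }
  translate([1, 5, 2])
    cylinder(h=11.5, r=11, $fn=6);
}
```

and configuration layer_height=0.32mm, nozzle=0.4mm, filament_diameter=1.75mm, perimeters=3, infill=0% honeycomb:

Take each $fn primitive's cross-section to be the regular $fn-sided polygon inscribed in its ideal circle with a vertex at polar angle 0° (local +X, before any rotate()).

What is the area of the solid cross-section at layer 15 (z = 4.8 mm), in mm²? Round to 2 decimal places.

195.48 mm²

At z = 4.8 mm: the cube (footprint 25.5×22.5) is included at this height (area 573.75 mm²); the cube at (10.5, 4.5) is present — its section is the full 24.5×16 rectangle (area 392.00 mm²); Taking the first minus the rest: starting from the 25.5×22.5 cube (573.75 mm²), the 24.5×16 cube at (10.5, 4.5) partially overlaps it — only the 240.00 mm² overlap (of its 392.00 mm²) is removed, clipping the outline — area = 333.75 mm²; the r=11 cylinder at (1, 5) gives a regular 6-gon of circumradius 11 (constant along its height) (area = (6/2)·11.000²·sin(360°/6) = 314.37 mm²); After the difference (first − rest): starting from that combined region (333.75 mm²), the r=11 cylinder at (1, 5) partially overlaps it — only the 138.27 mm² overlap (of its 314.37 mm²) is removed, clipping the outline — area = 195.48 mm². Overall, the cross-section has 2 separate islands. Net area = 195.48 mm².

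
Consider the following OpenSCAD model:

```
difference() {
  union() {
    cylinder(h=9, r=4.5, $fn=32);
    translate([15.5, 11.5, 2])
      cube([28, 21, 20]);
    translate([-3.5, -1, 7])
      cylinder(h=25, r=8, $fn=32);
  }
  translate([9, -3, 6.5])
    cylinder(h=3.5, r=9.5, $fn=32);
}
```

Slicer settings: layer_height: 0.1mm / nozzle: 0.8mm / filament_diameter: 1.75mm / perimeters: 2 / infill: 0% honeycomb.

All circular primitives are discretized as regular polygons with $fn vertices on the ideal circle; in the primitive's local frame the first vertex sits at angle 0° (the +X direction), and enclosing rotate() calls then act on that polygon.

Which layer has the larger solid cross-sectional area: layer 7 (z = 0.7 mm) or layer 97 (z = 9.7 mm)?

layer 97 (z = 9.7 mm)

Layer 7 (z = 0.7): the cylinder: section is a regular 32-gon, circumradius r=4.5 (area = (32/2)·4.500²·sin(360°/32) = 63.21 mm²); the cube at (15.5, 11.5) does not reach this height (z outside [2, 22]); the cylinder at (-3.5, -1) does not reach this height (z outside [7, 32]); Taking the union: only the r=4.5 cylinder is present, so the union is just that shape — area = 63.21 mm²; the cylinder at (9, -3) is not intersected at this z (z outside [6.5, 10]); Taking the first minus the rest: none of the subtracted shapes is present at this height, so that combined region is unchanged — area = 63.21 mm². So its area = 63.21 mm². Layer 97 (z = 9.7): the cylinder does not reach this height (z outside [0, 9]); the cube at (15.5, 11.5) (footprint 28×21) is included at this height (area 588.00 mm²); the r=8 cylinder at (-3.5, -1) gives a regular 32-gon of circumradius 8 (constant along its height) (area = (32/2)·8.000²·sin(360°/32) = 199.77 mm²); Combining (union): the 2 present regions are separate (no shared area or edge), so areas and boundary lengths simply add and each stays a separate island — area = 787.77 mm²; the r=9.5 cylinder at (9, -3) contributes a regular 32-gon of circumradius 9.5 (area = (32/2)·9.500²·sin(360°/32) = 281.71 mm²); After the difference (first − rest): starting from that combined region (787.77 mm²), the r=9.5 cylinder at (9, -3) partially overlaps it — only the 39.27 mm² overlap (of its 281.71 mm²) is removed, clipping the outline — area = 748.51 mm². So its area = 748.51 mm². Layer 97 is larger (748.51 vs 63.21 mm²).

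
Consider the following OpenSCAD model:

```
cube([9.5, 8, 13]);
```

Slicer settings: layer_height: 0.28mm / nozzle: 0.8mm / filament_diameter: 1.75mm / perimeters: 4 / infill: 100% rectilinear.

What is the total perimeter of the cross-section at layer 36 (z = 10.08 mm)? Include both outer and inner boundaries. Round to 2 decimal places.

35.00 mm

At z = 10.08 mm: the cube is present — its section is the full 9.5×8 rectangle (perimeter 35.00 mm). Overall, the cross-section is a single solid region. Total boundary length (outer) = 35.00 mm.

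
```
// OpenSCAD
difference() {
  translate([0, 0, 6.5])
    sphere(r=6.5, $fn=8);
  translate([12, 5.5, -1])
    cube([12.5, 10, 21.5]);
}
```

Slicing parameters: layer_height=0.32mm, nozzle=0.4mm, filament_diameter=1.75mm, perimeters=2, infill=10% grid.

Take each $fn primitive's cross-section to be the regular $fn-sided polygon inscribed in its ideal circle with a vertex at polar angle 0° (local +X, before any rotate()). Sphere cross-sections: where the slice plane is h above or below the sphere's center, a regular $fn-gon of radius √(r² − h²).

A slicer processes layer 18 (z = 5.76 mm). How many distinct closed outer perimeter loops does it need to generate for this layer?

1

At z = 5.76 mm: the r=6.5 sphere slices to a regular 8-gon of circumradius 6.458 (√(r²−h²) with h=0.74 from center); the 12.5×10 cube at (12, 5.5) contributes its full rectangle; Taking the first minus the rest: starting from the r=6.5 sphere, the 12.5×10 cube at (12, 5.5) misses the remaining region (no effect) — 1 connected region. The result has 1 disconnected region.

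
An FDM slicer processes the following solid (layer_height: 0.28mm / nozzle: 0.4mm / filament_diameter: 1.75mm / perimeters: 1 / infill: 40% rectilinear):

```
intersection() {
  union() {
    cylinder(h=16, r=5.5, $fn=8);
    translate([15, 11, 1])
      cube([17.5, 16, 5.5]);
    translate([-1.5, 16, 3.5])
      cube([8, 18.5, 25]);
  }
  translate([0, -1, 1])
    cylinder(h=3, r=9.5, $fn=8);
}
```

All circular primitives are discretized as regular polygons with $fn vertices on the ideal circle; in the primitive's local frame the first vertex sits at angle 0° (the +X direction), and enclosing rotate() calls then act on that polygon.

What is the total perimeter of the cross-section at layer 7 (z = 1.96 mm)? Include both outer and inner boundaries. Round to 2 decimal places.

33.68 mm

At z = 1.96 mm: the cylinder: section is a regular 8-gon, circumradius r=5.5 (perimeter = 2·8·5.500·sin(180°/8) = 33.68 mm); the cube at (15, 11) (footprint 17.5×16) is included at this height (perimeter 67.00 mm); the cube at (-1.5, 16) is not intersected at this z (z outside [3.5, 28.5]); Taking the union: the 2 present regions are separate (no shared area or edge), so areas and boundary lengths simply add and each stays a separate island — boundary = 100.68 mm; the r=9.5 cylinder at (0, -1) gives a regular 8-gon of circumradius 9.5 (constant along its height) (perimeter = 2·8·9.500·sin(180°/8) = 58.17 mm); Taking the intersection: the r=9.5 cylinder at (0, -1) partially overlaps that combined region; clipping to the common part keeps 85.56 mm² — boundary = 33.68 mm. Overall, the cross-section is a single solid region. Total boundary length (outer) = 33.68 mm.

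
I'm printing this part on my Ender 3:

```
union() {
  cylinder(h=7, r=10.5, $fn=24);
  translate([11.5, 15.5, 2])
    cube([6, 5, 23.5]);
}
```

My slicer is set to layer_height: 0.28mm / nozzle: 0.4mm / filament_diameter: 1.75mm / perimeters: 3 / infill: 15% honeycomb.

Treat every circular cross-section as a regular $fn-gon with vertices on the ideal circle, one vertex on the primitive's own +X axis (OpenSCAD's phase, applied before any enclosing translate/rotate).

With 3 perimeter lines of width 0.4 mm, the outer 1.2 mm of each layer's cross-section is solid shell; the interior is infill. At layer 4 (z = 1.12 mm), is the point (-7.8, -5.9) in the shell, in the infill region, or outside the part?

shell

At z = 1.12 mm: the r=10.5 cylinder gives a regular 24-gon of circumradius 10.5 (constant along its height); the cube at (11.5, 15.5) is not intersected at this z (z outside [2, 25.5]); Merging all regions: only the r=10.5 cylinder is present, so the union is just that shape — 1 connected region. Overall, the cross-section is a single solid region. The nearest boundary edge runs (-9.09, -5.25)→(-7.42, -7.42); distance from the point to it = 0.63 mm. The point is inside the cross-section, 0.63 mm from the nearest boundary — within the 1.2 mm shell band (3 × 0.4).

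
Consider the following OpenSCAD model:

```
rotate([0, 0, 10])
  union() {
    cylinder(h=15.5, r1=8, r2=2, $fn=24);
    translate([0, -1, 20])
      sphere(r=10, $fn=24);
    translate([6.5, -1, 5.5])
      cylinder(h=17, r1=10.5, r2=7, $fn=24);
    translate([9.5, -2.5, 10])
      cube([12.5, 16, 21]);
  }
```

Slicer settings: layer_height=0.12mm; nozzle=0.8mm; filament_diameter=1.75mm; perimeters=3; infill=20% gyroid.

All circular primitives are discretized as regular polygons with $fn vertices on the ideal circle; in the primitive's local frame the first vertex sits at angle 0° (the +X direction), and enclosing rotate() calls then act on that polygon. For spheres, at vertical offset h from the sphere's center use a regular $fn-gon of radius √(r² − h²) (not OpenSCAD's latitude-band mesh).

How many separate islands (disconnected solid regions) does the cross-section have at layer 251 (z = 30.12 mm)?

At z = 30.12 mm: the cone is absent (z outside [0, 15.5]); the sphere at (0, -1) is absent (|z−center|=10.120 > r=10); the cone at (6.5, -1) is not intersected at this z (z outside [5.5, 22.5]); the cube at (9.5, -2.5) is present — its section is the full 12.5×16 rectangle; Taking the union: only the 12.5×16 cube at (9.5, -2.5) is present, so the union is just that shape — 1 connected region; (whole slice rotated 10° about Z — lengths, areas and connectivity unchanged). Overall, the cross-section is a single solid region. Island count = 1.

1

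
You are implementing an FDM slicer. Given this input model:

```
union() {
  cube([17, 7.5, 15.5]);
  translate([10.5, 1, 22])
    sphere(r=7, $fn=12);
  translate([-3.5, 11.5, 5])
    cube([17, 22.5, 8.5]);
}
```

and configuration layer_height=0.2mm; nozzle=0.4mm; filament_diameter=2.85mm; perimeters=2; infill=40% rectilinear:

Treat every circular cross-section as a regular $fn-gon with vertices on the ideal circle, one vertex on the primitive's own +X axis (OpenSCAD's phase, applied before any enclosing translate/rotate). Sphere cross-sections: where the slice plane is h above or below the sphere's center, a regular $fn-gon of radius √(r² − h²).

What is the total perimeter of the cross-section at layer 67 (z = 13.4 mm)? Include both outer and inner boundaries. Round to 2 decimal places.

128.00 mm

At z = 13.4 mm: the 17×7.5 cube contributes its full rectangle (perimeter 49.00 mm); the sphere at (10.5, 1) is not intersected at this z (|z−center|=8.600 > r=7); the cube at (-3.5, 11.5) is present — its section is the full 17×22.5 rectangle (perimeter 79.00 mm); Combining (union): the 2 present regions are separate (no shared area or edge), so areas and boundary lengths simply add and each stays a separate island — boundary = 128.00 mm. Overall, the cross-section has 2 separate islands. Total boundary length (outer) = 128.00 mm.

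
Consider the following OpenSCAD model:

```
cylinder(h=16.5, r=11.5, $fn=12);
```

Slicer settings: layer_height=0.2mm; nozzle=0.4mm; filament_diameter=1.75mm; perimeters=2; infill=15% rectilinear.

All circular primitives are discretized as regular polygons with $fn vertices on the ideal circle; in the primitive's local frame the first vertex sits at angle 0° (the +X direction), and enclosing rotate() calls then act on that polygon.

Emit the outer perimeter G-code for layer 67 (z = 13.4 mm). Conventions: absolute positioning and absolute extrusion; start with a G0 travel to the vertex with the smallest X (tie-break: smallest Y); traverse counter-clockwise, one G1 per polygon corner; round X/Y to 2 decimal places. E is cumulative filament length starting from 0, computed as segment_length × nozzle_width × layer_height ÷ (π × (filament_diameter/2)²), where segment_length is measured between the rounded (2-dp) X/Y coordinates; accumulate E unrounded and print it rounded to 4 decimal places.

At z = 13.4 mm: the r=11.5 cylinder contributes a regular 12-gon of circumradius 11.5. The outline is a single polygon with 12 vertices. Extrusion per mm of travel: 0.4 × 0.2 / (π × 0.875²) = 0.033260. Accumulating E over each segment gives final E = 2.3760.

G0 X-11.50 Y0.00 Z13.40
G1 X-9.96 Y-5.75 E0.1980
G1 X-5.75 Y-9.96 E0.3960
G1 X0.00 Y-11.50 E0.5940
G1 X5.75 Y-9.96 E0.7920
G1 X9.96 Y-5.75 E0.9900
G1 X11.50 Y0.00 E1.1880
G1 X9.96 Y5.75 E1.3860
G1 X5.75 Y9.96 E1.5840
G1 X0.00 Y11.50 E1.7820
G1 X-5.75 Y9.96 E1.9800
G1 X-9.96 Y5.75 E2.1780
G1 X-11.50 Y0.00 E2.3760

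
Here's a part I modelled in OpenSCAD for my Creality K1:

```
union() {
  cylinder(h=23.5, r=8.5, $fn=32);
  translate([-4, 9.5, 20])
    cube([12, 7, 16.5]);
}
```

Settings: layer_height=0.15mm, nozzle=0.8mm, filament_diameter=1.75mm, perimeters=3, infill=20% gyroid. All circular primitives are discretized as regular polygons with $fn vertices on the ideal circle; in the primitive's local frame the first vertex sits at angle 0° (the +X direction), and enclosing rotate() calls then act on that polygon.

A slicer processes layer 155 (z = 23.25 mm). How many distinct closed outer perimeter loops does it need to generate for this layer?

2

At z = 23.25 mm: the r=8.5 cylinder gives a regular 32-gon of circumradius 8.5 (constant along its height); the 12×7 cube at (-4, 9.5) contributes its full rectangle; Merging all regions: the 2 present regions are separate (no shared area or edge), so areas and boundary lengths simply add and each stays a separate island — 2 connected regions. The result has 2 disconnected regions.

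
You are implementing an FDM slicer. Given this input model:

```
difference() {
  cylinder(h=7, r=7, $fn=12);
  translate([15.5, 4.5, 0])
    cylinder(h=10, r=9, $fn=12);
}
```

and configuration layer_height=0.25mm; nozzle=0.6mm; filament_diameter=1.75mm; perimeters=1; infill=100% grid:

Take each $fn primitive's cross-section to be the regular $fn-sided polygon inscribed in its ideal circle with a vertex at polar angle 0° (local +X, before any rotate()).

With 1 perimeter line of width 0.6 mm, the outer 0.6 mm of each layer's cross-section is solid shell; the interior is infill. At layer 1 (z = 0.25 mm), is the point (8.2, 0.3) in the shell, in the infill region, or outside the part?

At z = 0.25 mm: the cylinder: section is a regular 12-gon, circumradius r=7; the r=9 cylinder at (15.5, 4.5) gives a regular 12-gon of circumradius 9 (constant along its height); After the difference (first − rest): starting from the r=7 cylinder, the r=9 cylinder at (15.5, 4.5) misses the remaining region (no effect) — 1 connected region. Overall, the cross-section is a single solid region. The nearest boundary edge runs (6.06, 3.50)→(7.00, 0.00); distance from the point to it = 1.24 mm. The point is not inside any of the regions above, so it lies outside the cross-section (1.24 mm from the nearest boundary).

outside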